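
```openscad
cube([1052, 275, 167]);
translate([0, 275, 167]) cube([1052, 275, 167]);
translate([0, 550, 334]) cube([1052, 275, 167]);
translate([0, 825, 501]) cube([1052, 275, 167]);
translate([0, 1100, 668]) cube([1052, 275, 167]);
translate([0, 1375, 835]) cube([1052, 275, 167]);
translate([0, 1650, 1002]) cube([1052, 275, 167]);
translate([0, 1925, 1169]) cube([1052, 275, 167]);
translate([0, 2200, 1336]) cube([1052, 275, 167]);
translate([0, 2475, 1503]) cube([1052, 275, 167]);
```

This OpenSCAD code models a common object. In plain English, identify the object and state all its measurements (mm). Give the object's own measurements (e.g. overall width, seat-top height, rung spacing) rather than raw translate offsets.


A straight staircase of 10 solid steps. Each step is 1052 mm wide (x), 275 mm deep (y, the going) and 167 mm tall (the rise). The first step rests on the floor; each subsequent step sits one going further in +y and one rise higher in +z, directly behind and above the previous step with no overlap.


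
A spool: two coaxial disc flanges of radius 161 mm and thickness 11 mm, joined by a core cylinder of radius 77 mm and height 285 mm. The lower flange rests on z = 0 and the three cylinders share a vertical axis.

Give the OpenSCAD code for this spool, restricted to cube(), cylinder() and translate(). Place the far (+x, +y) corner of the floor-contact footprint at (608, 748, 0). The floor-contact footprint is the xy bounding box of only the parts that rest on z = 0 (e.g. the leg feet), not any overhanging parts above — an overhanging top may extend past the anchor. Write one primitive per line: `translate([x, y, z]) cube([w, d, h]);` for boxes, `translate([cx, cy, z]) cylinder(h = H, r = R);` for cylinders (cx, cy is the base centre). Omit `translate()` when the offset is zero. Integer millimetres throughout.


translate([447, 587, 0]) cylinder(h = 11, r = 161);
translate([447, 587, 11]) cylinder(h = 285, r = 77);
translate([447, 587, 296]) cylinder(h = 11, r = 161);


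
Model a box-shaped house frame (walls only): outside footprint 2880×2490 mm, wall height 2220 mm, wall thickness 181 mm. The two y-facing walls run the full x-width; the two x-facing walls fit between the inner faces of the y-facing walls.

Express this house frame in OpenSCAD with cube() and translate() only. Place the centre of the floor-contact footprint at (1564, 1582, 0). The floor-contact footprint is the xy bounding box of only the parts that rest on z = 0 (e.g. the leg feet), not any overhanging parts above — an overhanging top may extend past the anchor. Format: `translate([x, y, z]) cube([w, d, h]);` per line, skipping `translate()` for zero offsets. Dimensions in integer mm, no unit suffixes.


translate([124, 337, 0]) cube([2880, 181, 2220]);
translate([124, 2646, 0]) cube([2880, 181, 2220]);
translate([124, 518, 0]) cube([181, 2128, 2220]);
translate([2823, 518, 0]) cube([181, 2128, 2220]);


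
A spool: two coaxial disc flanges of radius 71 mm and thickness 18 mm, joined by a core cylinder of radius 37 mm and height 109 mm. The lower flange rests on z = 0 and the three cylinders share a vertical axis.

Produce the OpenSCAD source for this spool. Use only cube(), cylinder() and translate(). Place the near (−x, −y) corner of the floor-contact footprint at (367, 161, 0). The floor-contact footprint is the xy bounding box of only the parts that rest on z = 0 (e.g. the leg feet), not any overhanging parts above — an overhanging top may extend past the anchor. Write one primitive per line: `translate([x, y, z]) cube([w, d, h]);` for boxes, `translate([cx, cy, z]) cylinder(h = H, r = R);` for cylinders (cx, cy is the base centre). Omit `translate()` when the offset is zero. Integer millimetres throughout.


translate([438, 232, 0]) cylinder(h = 18, r = 71);
translate([438, 232, 18]) cylinder(h = 109, r = 37);
translate([438, 232, 127]) cylinder(h = 18, r = 71);


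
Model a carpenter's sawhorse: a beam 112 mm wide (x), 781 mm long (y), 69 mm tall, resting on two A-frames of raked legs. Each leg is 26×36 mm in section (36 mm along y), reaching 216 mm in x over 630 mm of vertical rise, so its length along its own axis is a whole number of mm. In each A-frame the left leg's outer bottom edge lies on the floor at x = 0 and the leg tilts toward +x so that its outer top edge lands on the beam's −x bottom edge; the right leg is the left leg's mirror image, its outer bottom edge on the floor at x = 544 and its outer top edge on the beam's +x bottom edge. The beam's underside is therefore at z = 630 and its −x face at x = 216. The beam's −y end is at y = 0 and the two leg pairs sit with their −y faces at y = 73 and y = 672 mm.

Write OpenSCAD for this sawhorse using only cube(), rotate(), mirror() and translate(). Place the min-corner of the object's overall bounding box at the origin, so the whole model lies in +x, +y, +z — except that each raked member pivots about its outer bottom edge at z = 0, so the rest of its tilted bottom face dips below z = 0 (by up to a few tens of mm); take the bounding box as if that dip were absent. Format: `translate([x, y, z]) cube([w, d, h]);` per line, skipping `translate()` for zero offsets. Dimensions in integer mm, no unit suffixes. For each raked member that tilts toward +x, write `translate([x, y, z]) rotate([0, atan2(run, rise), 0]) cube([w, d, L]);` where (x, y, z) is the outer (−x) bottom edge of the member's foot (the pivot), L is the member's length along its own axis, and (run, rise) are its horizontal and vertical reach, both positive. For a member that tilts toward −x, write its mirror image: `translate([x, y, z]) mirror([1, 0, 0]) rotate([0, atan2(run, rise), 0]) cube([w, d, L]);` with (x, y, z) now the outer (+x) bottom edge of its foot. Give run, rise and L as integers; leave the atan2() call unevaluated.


// leg length = √(216² + 630²) = 666
// right-leg outer foot x = 2·216 + 112 = 544
// beam min-corner = (216, 0, 630)
translate([216, 0, 630]) cube([112, 781, 69]);
translate([0, 73, 0]) rotate([0, atan2(216, 630), 0]) cube([26, 36, 666]);
translate([544, 73, 0]) mirror([1, 0, 0]) rotate([0, atan2(216, 630), 0]) cube([26, 36, 666]);
translate([0, 672, 0]) rotate([0, atan2(216, 630), 0]) cube([26, 36, 666]);
translate([544, 672, 0]) mirror([1, 0, 0]) rotate([0, atan2(216, 630), 0]) cube([26, 36, 666]);


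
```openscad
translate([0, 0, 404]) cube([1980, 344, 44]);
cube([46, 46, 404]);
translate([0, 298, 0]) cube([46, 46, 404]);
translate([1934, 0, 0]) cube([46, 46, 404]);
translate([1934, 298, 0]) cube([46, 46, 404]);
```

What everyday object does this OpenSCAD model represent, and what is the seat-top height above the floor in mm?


A bench. The seat-top height is 448 mm.

A long slab on four corner posts — a bench. The slab sits at z = 404 with thickness 44, so the top is 404 + 44 = 448 mm.


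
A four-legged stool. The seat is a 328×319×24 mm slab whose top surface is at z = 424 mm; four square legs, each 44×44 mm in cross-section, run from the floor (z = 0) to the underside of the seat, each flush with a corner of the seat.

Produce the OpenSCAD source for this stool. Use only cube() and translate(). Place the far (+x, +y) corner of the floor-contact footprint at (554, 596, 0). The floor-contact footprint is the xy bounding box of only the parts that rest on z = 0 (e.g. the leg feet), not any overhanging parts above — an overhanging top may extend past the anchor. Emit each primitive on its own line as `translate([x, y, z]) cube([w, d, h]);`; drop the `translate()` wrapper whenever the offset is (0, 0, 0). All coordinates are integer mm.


translate([226, 277, 400]) cube([328, 319, 24]);
translate([226, 277, 0]) cube([44, 44, 400]);
translate([510, 277, 0]) cube([44, 44, 400]);
translate([226, 552, 0]) cube([44, 44, 400]);
translate([510, 552, 0]) cube([44, 44, 400]);


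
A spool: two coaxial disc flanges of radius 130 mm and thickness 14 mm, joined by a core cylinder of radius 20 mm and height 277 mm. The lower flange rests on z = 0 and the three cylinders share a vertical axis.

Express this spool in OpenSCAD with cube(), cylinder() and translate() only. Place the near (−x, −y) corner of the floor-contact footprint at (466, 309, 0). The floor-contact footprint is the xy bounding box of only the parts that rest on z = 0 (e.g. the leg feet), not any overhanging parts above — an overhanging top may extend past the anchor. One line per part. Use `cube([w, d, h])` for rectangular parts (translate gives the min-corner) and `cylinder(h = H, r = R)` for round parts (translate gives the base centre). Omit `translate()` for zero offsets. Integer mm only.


translate([596, 439, 0]) cylinder(h = 14, r = 130);
translate([596, 439, 14]) cylinder(h = 277, r = 20);
translate([596, 439, 291]) cylinder(h = 14, r = 130);


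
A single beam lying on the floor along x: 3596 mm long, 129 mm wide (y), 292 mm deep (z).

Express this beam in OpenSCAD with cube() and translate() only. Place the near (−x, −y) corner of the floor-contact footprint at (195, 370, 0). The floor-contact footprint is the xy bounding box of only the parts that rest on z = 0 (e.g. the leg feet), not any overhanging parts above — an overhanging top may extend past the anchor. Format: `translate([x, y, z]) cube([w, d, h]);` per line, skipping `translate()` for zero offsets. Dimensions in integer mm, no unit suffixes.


translate([195, 370, 0]) cube([3596, 129, 292]);


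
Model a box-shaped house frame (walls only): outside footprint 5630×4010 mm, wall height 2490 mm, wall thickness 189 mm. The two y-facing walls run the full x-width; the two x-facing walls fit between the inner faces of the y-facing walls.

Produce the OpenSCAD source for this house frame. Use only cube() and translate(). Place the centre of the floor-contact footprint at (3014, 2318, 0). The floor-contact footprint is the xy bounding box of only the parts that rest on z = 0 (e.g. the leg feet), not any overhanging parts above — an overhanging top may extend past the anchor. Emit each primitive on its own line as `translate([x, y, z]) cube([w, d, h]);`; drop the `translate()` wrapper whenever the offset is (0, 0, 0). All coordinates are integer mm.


translate([199, 313, 0]) cube([5630, 189, 2490]);
translate([199, 4134, 0]) cube([5630, 189, 2490]);
translate([199, 502, 0]) cube([189, 3632, 2490]);
translate([5640, 502, 0]) cube([189, 3632, 2490]);


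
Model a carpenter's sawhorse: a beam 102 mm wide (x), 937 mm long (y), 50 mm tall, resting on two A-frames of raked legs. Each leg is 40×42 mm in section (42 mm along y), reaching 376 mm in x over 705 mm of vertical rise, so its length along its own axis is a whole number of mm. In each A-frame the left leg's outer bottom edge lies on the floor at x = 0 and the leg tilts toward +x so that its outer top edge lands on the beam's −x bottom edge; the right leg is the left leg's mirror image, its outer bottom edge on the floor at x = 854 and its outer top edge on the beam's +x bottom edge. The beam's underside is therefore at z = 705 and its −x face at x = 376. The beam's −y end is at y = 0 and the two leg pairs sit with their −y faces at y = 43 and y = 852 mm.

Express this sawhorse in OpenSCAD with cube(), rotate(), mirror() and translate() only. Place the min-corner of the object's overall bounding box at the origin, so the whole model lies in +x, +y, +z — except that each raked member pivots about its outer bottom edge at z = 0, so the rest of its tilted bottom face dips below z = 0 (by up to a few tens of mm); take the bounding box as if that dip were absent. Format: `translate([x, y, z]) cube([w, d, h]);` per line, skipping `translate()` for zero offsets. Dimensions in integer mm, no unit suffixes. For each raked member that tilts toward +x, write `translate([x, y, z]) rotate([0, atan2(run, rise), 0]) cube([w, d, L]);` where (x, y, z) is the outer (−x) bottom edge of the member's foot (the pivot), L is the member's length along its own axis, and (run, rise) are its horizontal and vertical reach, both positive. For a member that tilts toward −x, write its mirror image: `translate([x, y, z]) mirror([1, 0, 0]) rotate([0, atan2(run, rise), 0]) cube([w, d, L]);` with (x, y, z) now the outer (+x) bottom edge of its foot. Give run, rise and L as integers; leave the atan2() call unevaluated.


translate([376, 0, 705]) cube([102, 937, 50]);
translate([0, 43, 0]) rotate([0, atan2(376, 705), 0]) cube([40, 42, 799]);
translate([854, 43, 0]) mirror([1, 0, 0]) rotate([0, atan2(376, 705), 0]) cube([40, 42, 799]);
translate([0, 852, 0]) rotate([0, atan2(376, 705), 0]) cube([40, 42, 799]);
translate([854, 852, 0]) mirror([1, 0, 0]) rotate([0, atan2(376, 705), 0]) cube([40, 42, 799]);


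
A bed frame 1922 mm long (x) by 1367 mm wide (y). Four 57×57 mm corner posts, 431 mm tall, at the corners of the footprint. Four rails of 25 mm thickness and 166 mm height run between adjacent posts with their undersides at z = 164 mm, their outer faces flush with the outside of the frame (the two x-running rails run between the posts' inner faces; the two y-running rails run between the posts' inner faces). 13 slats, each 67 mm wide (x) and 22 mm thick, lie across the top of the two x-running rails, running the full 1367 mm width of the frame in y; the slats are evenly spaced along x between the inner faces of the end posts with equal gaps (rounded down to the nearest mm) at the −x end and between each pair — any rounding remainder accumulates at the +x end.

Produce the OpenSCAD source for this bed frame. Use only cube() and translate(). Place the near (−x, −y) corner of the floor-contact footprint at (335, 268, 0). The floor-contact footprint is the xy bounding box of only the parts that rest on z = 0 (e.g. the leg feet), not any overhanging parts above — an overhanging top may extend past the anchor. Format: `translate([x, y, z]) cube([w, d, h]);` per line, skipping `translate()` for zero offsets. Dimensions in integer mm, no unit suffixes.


translate([335, 268, 0]) cube([57, 57, 431]);
translate([335, 1578, 0]) cube([57, 57, 431]);
translate([2200, 268, 0]) cube([57, 57, 431]);
translate([2200, 1578, 0]) cube([57, 57, 431]);
translate([392, 268, 164]) cube([1808, 25, 166]);
translate([392, 1610, 164]) cube([1808, 25, 166]);
translate([335, 325, 164]) cube([25, 1253, 166]);
translate([2232, 325, 164]) cube([25, 1253, 166]);
translate([458, 268, 330]) cube([67, 1367, 22]);
translate([591, 268, 330]) cube([67, 1367, 22]);
translate([724, 268, 330]) cube([67, 1367, 22]);
translate([857, 268, 330]) cube([67, 1367, 22]);
translate([990, 268, 330]) cube([67, 1367, 22]);
translate([1123, 268, 330]) cube([67, 1367, 22]);
translate([1256, 268, 330]) cube([67, 1367, 22]);
translate([1389, 268, 330]) cube([67, 1367, 22]);
translate([1522, 268, 330]) cube([67, 1367, 22]);
translate([1655, 268, 330]) cube([67, 1367, 22]);
translate([1788, 268, 330]) cube([67, 1367, 22]);
translate([1921, 268, 330]) cube([67, 1367, 22]);
translate([2054, 268, 330]) cube([67, 1367, 22]);


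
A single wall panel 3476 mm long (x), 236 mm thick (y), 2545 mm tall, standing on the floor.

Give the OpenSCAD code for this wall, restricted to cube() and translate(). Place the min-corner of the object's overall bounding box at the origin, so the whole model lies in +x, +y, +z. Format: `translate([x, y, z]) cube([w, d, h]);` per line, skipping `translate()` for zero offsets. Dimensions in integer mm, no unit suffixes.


cube([3476, 236, 2545]);


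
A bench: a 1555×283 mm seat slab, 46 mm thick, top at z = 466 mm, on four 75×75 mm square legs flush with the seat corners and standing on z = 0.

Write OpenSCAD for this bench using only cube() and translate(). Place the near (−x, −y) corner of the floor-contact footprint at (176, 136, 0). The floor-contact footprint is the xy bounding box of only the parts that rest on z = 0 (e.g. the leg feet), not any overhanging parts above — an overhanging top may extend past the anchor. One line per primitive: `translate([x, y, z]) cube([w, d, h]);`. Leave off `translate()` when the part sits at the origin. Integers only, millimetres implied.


translate([176, 136, 420]) cube([1555, 283, 46]);
translate([176, 136, 0]) cube([75, 75, 420]);
translate([176, 344, 0]) cube([75, 75, 420]);
translate([1656, 136, 0]) cube([75, 75, 420]);
translate([1656, 344, 0]) cube([75, 75, 420]);


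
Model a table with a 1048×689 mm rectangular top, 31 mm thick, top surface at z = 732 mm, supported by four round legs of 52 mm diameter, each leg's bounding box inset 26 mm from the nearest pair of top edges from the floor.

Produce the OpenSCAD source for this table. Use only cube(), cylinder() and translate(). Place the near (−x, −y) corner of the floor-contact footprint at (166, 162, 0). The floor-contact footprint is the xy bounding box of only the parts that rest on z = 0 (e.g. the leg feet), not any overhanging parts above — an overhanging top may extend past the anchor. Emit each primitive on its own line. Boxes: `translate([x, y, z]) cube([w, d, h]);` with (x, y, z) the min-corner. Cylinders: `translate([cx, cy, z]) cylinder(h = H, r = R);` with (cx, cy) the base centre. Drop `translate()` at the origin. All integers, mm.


// leg_h = 732 - 31 = 701
translate([140, 136, 701]) cube([1048, 689, 31]);
translate([192, 188, 0]) cylinder(h = 701, r = 26);
translate([1136, 188, 0]) cylinder(h = 701, r = 26);
translate([192, 773, 0]) cylinder(h = 701, r = 26);
translate([1136, 773, 0]) cylinder(h = 701, r = 26);


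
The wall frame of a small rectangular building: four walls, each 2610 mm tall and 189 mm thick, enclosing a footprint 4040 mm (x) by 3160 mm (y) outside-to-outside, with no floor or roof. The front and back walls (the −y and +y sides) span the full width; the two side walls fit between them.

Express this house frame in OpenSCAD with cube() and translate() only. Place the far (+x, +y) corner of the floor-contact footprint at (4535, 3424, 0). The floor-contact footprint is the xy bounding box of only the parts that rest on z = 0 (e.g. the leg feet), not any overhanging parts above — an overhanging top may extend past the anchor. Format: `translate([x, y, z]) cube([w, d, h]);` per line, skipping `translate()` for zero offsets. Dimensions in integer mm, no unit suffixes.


translate([495, 264, 0]) cube([4040, 189, 2610]);
translate([495, 3235, 0]) cube([4040, 189, 2610]);
translate([495, 453, 0]) cube([189, 2782, 2610]);
translate([4346, 453, 0]) cube([189, 2782, 2610]);


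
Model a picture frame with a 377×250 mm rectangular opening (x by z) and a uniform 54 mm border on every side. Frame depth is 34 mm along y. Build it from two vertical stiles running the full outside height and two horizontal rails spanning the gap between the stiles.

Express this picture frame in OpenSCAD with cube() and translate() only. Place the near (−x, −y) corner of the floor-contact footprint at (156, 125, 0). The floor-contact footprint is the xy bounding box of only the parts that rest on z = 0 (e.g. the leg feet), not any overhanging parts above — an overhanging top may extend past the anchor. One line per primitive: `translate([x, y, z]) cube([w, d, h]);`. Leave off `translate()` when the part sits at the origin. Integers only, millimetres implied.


translate([156, 125, 0]) cube([54, 34, 358]);
translate([587, 125, 0]) cube([54, 34, 358]);
translate([210, 125, 0]) cube([377, 34, 54]);
translate([210, 125, 304]) cube([377, 34, 54]);


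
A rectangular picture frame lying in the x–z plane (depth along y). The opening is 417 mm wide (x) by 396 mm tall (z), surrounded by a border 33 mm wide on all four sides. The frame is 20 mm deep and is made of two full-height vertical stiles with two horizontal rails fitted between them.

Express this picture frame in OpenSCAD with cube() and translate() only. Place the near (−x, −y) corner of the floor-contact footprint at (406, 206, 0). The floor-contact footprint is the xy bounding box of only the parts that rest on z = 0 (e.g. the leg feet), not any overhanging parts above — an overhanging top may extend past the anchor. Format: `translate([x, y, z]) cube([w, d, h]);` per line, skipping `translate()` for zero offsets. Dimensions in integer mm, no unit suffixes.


translate([406, 206, 0]) cube([33, 20, 462]);
translate([856, 206, 0]) cube([33, 20, 462]);
translate([439, 206, 0]) cube([417, 20, 33]);
translate([439, 206, 429]) cube([417, 20, 33]);


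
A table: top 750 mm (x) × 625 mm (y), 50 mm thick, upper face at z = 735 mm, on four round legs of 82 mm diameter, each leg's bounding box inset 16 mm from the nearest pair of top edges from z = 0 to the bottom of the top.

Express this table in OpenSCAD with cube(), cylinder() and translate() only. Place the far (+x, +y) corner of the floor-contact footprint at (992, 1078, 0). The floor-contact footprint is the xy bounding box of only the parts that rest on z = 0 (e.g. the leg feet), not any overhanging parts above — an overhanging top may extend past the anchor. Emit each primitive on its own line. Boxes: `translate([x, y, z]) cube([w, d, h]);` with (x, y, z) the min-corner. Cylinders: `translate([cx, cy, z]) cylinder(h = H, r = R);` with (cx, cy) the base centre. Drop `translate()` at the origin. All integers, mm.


translate([258, 469, 685]) cube([750, 625, 50]);
translate([315, 526, 0]) cylinder(h = 685, r = 41);
translate([951, 526, 0]) cylinder(h = 685, r = 41);
translate([315, 1037, 0]) cylinder(h = 685, r = 41);
translate([951, 1037, 0]) cylinder(h = 685, r = 41);


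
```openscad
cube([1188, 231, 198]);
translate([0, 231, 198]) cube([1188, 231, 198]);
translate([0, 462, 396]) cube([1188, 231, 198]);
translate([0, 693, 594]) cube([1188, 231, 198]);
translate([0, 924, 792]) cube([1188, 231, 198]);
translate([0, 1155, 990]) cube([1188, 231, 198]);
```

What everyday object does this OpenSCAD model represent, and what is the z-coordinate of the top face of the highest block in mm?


A staircase. The total rise is 1188 mm.

6 identical blocks, each offset up and back from the previous — a staircase. Each step is 198 mm tall and there are 6 of them, so the total rise is 6 × 198 = 1188 mm.


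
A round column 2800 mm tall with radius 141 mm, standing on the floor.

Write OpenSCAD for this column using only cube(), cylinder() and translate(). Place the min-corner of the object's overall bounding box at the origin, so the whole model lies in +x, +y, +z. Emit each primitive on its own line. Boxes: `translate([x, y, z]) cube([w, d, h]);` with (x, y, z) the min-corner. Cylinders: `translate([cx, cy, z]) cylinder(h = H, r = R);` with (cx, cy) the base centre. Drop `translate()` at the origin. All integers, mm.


translate([141, 141, 0]) cylinder(h = 2800, r = 141);


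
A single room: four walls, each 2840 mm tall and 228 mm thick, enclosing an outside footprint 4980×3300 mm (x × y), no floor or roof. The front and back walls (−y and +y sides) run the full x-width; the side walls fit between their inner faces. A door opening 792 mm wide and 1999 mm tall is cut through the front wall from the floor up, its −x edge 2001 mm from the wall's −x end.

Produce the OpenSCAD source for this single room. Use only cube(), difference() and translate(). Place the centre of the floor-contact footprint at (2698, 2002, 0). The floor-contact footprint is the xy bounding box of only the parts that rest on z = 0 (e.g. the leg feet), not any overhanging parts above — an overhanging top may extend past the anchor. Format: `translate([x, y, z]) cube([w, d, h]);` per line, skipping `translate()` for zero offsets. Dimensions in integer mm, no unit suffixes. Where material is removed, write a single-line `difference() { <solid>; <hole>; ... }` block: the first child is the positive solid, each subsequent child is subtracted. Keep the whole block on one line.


difference() { translate([208, 352, 0]) cube([4980, 228, 2840]); translate([2209, 352, 0]) cube([792, 228, 1999]); }
translate([208, 3424, 0]) cube([4980, 228, 2840]);
translate([208, 580, 0]) cube([228, 2844, 2840]);
translate([4960, 580, 0]) cube([228, 2844, 2840]);


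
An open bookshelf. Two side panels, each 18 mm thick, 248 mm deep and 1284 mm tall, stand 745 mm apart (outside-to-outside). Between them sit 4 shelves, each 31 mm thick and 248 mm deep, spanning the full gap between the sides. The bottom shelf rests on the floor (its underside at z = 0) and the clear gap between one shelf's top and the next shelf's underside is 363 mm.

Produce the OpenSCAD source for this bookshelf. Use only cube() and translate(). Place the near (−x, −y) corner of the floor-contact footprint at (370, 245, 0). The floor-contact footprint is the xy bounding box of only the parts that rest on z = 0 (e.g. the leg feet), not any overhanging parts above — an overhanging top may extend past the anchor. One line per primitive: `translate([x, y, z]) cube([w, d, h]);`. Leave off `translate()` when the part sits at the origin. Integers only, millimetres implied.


translate([370, 245, 0]) cube([18, 248, 1284]);
translate([1097, 245, 0]) cube([18, 248, 1284]);
translate([388, 245, 0]) cube([709, 248, 31]);
translate([388, 245, 394]) cube([709, 248, 31]);
translate([388, 245, 788]) cube([709, 248, 31]);
translate([388, 245, 1182]) cube([709, 248, 31]);


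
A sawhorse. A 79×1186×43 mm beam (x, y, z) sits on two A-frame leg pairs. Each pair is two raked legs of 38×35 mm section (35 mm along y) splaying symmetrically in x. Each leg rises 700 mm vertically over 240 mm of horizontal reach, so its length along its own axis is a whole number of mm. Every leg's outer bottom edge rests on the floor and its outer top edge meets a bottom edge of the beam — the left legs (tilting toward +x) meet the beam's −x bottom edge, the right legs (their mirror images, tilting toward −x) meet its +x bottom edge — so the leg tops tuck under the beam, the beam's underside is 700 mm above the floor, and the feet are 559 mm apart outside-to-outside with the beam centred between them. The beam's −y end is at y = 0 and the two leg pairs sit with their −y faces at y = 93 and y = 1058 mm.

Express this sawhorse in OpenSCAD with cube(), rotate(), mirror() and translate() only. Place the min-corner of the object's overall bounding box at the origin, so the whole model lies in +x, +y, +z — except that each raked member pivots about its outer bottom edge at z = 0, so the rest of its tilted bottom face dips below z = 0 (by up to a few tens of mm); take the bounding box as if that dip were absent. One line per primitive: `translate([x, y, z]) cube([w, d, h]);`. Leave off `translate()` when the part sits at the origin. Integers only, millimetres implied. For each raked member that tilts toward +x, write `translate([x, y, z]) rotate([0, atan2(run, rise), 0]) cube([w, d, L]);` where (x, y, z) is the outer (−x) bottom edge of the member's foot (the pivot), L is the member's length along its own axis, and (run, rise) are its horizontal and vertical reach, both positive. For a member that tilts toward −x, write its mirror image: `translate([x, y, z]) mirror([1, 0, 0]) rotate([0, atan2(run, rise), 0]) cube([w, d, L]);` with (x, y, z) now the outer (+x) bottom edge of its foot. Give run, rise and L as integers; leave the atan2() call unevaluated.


// leg length = √(240² + 700²) = 740
// right-leg outer foot x = 2·240 + 79 = 559
// beam min-corner = (240, 0, 700)
translate([240, 0, 700]) cube([79, 1186, 43]);
translate([0, 93, 0]) rotate([0, atan2(240, 700), 0]) cube([38, 35, 740]);
translate([559, 93, 0]) mirror([1, 0, 0]) rotate([0, atan2(240, 700), 0]) cube([38, 35, 740]);
translate([0, 1058, 0]) rotate([0, atan2(240, 700), 0]) cube([38, 35, 740]);
translate([559, 1058, 0]) mirror([1, 0, 0]) rotate([0, atan2(240, 700), 0]) cube([38, 35, 740]);


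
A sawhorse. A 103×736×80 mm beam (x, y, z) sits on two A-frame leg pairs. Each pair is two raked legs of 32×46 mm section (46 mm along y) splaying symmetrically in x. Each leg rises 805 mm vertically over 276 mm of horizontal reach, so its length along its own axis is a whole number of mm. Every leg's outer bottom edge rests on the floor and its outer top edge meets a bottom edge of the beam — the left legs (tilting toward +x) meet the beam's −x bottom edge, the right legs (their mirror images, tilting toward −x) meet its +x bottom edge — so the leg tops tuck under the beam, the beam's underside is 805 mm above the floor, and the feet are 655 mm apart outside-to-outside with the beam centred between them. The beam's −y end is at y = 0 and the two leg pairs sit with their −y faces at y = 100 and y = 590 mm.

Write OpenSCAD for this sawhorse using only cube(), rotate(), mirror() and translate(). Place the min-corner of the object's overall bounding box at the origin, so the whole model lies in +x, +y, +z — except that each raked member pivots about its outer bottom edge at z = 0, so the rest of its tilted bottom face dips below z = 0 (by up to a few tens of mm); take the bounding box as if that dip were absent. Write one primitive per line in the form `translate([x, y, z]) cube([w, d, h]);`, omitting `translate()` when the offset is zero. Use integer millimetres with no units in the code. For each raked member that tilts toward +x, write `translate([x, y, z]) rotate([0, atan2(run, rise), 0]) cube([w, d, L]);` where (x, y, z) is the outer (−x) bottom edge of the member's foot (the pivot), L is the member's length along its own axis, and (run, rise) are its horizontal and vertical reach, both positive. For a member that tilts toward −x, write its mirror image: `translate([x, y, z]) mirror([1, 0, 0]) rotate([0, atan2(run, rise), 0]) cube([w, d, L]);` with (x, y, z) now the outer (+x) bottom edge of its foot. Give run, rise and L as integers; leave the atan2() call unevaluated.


translate([276, 0, 805]) cube([103, 736, 80]);
translate([0, 100, 0]) rotate([0, atan2(276, 805), 0]) cube([32, 46, 851]);
translate([655, 100, 0]) mirror([1, 0, 0]) rotate([0, atan2(276, 805), 0]) cube([32, 46, 851]);
translate([0, 590, 0]) rotate([0, atan2(276, 805), 0]) cube([32, 46, 851]);
translate([655, 590, 0]) mirror([1, 0, 0]) rotate([0, atan2(276, 805), 0]) cube([32, 46, 851]);


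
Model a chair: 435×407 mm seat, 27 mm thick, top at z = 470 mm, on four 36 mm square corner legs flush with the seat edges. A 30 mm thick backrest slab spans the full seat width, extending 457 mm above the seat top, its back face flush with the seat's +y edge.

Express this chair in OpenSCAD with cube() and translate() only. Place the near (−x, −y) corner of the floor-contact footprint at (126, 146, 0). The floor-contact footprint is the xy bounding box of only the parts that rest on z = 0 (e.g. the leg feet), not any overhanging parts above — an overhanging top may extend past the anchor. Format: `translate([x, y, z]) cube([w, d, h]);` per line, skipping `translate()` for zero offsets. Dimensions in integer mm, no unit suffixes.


translate([126, 146, 443]) cube([435, 407, 27]);
translate([126, 146, 0]) cube([36, 36, 443]);
translate([525, 146, 0]) cube([36, 36, 443]);
translate([126, 517, 0]) cube([36, 36, 443]);
translate([525, 517, 0]) cube([36, 36, 443]);
translate([126, 523, 470]) cube([435, 30, 457]);


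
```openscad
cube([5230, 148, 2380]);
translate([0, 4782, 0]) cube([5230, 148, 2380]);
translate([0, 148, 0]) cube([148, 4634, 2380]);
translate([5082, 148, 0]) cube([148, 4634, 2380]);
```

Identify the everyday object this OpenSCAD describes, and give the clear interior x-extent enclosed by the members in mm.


A house (or room) frame. The interior width is 4934 mm.

Four 2380 mm walls enclosing a rectangle with no floor or roof — a room or house frame. Outside width is 5230 mm and wall thickness is 148 mm, so the interior width is 5230 − 2 × 148 = 4934 mm.


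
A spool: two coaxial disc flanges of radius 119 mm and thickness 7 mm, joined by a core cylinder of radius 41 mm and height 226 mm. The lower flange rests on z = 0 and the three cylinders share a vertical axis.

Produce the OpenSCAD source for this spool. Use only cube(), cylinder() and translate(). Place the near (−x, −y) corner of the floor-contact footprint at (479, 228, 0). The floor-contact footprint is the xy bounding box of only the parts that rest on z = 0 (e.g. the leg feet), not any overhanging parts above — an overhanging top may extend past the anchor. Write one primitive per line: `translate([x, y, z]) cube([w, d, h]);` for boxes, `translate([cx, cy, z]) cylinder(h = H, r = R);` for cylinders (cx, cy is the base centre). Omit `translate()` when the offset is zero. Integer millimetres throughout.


translate([598, 347, 0]) cylinder(h = 7, r = 119);
translate([598, 347, 7]) cylinder(h = 226, r = 41);
translate([598, 347, 233]) cylinder(h = 7, r = 119);


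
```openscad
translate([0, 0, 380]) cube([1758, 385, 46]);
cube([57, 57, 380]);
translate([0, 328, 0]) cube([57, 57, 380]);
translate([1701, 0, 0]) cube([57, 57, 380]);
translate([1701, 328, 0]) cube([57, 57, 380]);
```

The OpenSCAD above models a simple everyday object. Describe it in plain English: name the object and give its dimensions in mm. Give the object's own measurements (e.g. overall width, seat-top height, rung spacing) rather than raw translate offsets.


A bench: a 1758×385 mm seat slab, 46 mm thick, top at z = 426 mm, on four 57×57 mm square legs flush with the seat corners and standing on z = 0.


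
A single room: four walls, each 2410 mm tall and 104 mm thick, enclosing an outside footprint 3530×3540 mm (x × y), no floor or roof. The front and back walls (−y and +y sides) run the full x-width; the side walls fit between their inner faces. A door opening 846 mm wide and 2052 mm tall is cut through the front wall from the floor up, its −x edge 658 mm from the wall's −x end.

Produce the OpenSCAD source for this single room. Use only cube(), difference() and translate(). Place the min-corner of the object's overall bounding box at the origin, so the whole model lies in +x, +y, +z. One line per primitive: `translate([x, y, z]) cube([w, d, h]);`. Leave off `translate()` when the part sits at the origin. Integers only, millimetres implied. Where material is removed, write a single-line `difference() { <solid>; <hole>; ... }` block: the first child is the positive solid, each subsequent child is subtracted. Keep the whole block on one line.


difference() { cube([3530, 104, 2410]); translate([658, 0, 0]) cube([846, 104, 2052]); }
translate([0, 3436, 0]) cube([3530, 104, 2410]);
translate([0, 104, 0]) cube([104, 3332, 2410]);
translate([3426, 104, 0]) cube([104, 3332, 2410]);


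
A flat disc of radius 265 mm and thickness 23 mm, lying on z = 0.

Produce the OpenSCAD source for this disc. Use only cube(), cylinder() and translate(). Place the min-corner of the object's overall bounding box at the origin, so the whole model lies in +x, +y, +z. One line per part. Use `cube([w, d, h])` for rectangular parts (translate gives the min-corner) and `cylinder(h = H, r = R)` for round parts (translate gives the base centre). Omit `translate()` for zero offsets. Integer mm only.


translate([265, 265, 0]) cylinder(h = 23, r = 265);


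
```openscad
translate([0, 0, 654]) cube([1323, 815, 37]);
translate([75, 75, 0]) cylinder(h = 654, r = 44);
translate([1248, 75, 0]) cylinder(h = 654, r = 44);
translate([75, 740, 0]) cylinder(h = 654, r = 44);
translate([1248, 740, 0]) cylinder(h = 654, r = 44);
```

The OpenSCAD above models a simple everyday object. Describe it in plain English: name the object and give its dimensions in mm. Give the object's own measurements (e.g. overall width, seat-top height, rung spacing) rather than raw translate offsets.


A rectangular dining table. The top is 1323×815×37 mm with its upper surface at z = 691 mm. It stands on four round legs of 88 mm diameter, each leg's bounding box inset 31 mm from the nearest pair of top edges, running from the floor to the underside of the top.


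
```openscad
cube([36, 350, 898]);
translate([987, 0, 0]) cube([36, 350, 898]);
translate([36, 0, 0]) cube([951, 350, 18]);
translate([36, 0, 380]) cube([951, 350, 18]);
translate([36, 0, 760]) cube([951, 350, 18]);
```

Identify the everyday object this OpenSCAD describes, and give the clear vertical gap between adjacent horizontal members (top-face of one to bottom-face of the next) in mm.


A bookshelf. The clear shelf gap is 362 mm.

Two tall side panels with 3 horizontal boards between them — a bookshelf. The first two shelf undersides are at z = 0 and z = 380; with shelf thickness 18, the clear gap is 380 − 0 − 18 = 362 mm.


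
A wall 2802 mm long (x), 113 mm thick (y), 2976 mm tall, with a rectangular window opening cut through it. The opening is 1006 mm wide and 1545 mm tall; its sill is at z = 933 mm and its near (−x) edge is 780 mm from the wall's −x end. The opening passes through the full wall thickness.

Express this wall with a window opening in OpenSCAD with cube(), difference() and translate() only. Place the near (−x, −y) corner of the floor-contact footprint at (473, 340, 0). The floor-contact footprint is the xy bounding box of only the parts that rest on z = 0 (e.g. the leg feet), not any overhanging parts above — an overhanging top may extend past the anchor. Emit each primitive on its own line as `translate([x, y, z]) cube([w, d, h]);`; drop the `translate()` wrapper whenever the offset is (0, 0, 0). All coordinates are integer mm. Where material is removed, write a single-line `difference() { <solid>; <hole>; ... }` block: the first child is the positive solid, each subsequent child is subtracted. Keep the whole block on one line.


difference() { translate([473, 340, 0]) cube([2802, 113, 2976]); translate([1253, 340, 933]) cube([1006, 113, 1545]); }


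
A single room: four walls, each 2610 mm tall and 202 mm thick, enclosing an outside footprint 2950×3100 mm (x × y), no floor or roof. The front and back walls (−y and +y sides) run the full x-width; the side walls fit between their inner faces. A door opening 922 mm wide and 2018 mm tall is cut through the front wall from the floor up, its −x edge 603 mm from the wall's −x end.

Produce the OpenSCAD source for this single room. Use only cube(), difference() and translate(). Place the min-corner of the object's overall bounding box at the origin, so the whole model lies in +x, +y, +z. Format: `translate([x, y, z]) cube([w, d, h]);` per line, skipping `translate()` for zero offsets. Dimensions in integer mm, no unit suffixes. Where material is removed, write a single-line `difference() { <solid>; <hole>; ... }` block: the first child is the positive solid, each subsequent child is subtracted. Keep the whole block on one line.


difference() { cube([2950, 202, 2610]); translate([603, 0, 0]) cube([922, 202, 2018]); }
translate([0, 2898, 0]) cube([2950, 202, 2610]);
translate([0, 202, 0]) cube([202, 2696, 2610]);
translate([2748, 202, 0]) cube([202, 2696, 2610]);


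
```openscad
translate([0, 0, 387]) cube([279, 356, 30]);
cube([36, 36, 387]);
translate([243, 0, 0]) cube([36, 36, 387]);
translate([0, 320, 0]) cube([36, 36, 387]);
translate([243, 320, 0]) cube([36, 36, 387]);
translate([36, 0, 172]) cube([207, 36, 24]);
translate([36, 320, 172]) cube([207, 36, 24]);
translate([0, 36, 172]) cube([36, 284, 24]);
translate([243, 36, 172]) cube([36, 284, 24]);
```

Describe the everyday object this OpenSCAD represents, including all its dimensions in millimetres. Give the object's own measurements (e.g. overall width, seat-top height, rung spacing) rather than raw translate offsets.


A simple wooden stool: a rectangular seat 279 mm (x) by 356 mm (y), 30 mm thick, top face at z = 417 mm, on four square legs, each 36×36 mm in cross-section. The legs rest on z = 0, each flush with a corner of the seat. Four stretchers, 36 mm wide and 24 mm tall, connect adjacent legs with their undersides at z = 172 mm, each running between the inner faces of the legs it joins and aligned with the legs' outer faces on the other axis.


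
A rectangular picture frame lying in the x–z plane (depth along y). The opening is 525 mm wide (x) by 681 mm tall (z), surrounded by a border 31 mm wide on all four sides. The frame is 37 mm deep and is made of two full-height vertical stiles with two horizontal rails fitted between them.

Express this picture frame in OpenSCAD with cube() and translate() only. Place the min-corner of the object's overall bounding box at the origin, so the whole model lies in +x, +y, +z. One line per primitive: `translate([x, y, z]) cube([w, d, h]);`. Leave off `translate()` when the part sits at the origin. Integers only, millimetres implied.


cube([31, 37, 743]);
translate([556, 0, 0]) cube([31, 37, 743]);
translate([31, 0, 0]) cube([525, 37, 31]);
translate([31, 0, 712]) cube([525, 37, 31]);
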